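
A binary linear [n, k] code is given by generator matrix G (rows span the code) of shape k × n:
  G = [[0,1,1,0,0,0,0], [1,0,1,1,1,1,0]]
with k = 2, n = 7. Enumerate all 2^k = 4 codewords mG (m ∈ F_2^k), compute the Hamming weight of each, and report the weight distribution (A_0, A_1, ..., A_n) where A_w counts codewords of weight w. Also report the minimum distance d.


Weight distribution: A_0 = 1, A_2 = 1, A_5 = 2. Minimum distance d = 2.

Enumerate all 2^2 = 4 messages m ∈ F_2^2.
For each, compute codeword c = mG in F_2^7, then tally its weight.
  m = 00 → c = 0000000, weight = 0.
  m = 10 → c = 0110000, weight = 2.
  m = 01 → c = 1011110, weight = 5.
  m = 11 → c = 1101110, weight = 5.
Tally weights:
  weight 0: 1 codewords.
  weight 2: 1 codewords.
  weight 5: 2 codewords.
Minimum distance d = smallest w > 0 with A_w > 0 = 2.
Sanity: Σ A_w = 4 = 2^2 = 4 ✓.


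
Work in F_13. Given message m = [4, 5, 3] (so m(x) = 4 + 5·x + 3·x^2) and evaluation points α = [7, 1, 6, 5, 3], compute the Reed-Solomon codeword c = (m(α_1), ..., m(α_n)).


c = [4, 12, 12, 0, 7]

Message polynomial: m(x) = 4 + 5·x + 3·x^2 (mod 13).
For each evaluation point α_i, compute m(α_i) mod 13:
  α_1 = 7: Horner steps 3 → 0 → 4, so m(7) = 4.
  α_2 = 1: Horner steps 3 → 8 → 12, so m(1) = 12.
  α_3 = 6: Horner steps 3 → 10 → 12, so m(6) = 12.
  α_4 = 5: Horner steps 3 → 7 → 0, so m(5) = 0.
  α_5 = 3: Horner steps 3 → 1 → 7, so m(3) = 7.
Codeword c = [4, 12, 12, 0, 7] ∈ F_13^5.


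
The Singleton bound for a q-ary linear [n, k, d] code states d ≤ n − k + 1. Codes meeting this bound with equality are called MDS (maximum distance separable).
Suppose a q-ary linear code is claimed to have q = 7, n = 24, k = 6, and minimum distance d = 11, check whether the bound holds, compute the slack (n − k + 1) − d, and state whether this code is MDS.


Singleton RHS = n − k + 1 = 19, slack = 8, bound satisfied, not MDS.

Singleton bound: d ≤ n − k + 1.
Here n = 24, k = 6, so n − k + 1 = 19.
Given d = 11, check d ≤ 19: YES.
Slack = (n − k + 1) − d = 8.
The code is NOT MDS (slack = 8 > 0).
Description: the claimed parameters are [24, 6, 11]_7; such a code would be non-MDS.


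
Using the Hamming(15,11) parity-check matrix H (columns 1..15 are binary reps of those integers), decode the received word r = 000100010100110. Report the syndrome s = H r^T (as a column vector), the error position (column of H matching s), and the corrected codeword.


s = (0, 1, 0, 1)^T, error position = 5, corrected codeword c = 000110010100110

Compute s = H r^T mod 2 one row at a time:
  s_1 = 1 + 0 + 1 + 0 + 0 + 1 + 1 + 0 = 4 ≡ 0 (mod 2).
  s_2 = 1 + 0 + 0 + 0 + 0 + 1 + 1 + 0 = 3 ≡ 1 (mod 2).
  s_3 = 0 + 0 + 0 + 0 + 1 + 0 + 1 + 0 = 2 ≡ 0 (mod 2).
  s_4 = 0 + 0 + 0 + 0 + 0 + 0 + 1 + 0 = 1 ≡ 1 (mod 2).
s = (0, 1, 0, 1)^T — this equals column 5 of H (binary 0101), so error is at position 5.
Correct: flip bit 5 of r = 000100010100110 to get c = 000110010100110.


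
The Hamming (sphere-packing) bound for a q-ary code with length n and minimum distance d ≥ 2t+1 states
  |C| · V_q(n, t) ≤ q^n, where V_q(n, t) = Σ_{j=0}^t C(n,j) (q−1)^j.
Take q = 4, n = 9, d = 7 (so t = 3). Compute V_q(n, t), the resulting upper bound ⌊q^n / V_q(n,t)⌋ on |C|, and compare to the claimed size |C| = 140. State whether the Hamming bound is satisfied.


V_q(n, t) = 2620, q^n = 262144, Hamming bound = 100, |C| = 140 > bound (violated).

Step 1: Compute V_q(n, t) = Σ_{j=0}^3 C(n, j) (q−1)^j.
  j = 0: C(9,0)·(3)^0 = 1·1 = 1.
  j = 1: C(9,1)·(3)^1 = 9·3 = 27.
  j = 2: C(9,2)·(3)^2 = 36·9 = 324.
  j = 3: C(9,3)·(3)^3 = 84·27 = 2268.
  V_q(n, t) = 1 + 27 + 324 + 2268 = 2620.
Step 2: q^n = 4^9 = 262144.
Step 3: Hamming bound ⌊q^n / V_q(n,t)⌋ = ⌊262144/2620⌋ = 100.
Step 4: Compare |C| = 140 to 100: violated.
The claimed |C| lies above the Hamming bound, so no 4-ary code of length 9 with d ≥ 7 can have 140 codewords.


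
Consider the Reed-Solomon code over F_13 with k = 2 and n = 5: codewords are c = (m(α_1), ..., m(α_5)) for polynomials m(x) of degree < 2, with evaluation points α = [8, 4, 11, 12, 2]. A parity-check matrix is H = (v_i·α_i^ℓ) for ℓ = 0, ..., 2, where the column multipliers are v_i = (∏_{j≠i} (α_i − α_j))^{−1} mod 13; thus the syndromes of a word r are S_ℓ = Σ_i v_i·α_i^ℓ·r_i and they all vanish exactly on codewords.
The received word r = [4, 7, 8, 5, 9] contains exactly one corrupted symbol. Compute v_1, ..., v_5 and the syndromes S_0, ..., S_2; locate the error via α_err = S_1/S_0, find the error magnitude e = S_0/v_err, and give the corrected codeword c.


S = (8, 6, 11), error at position 2, error magnitude e = 4, c = [4, 3, 8, 5, 9].

Step 1: column multipliers v_i = (∏_{j≠i}(α_i − α_j))^{−1} mod 13.
  i = 1 (α = 8): (8−4)(8−11)(8−12)(8−2) = 4·(−3)·(−4)·6 = 288 ≡ 2, so v_1 = 2^{−1} = 7 (mod 13).
  i = 2 (α = 4): (4−8)(4−11)(4−12)(4−2) = (−4)·(−7)·(−8)·2 = −448 ≡ 7, so v_2 = 7^{−1} = 2 (mod 13).
  i = 3 (α = 11): (11−8)(11−4)(11−12)(11−2) = 3·7·(−1)·9 = −189 ≡ 6, so v_3 = 6^{−1} = 11 (mod 13).
  i = 4 (α = 12): (12−8)(12−4)(12−11)(12−2) = 4·8·1·10 = 320 ≡ 8, so v_4 = 8^{−1} = 5 (mod 13).
  i = 5 (α = 2): (2−8)(2−4)(2−11)(2−12) = (−6)·(−2)·(−9)·(−10) = 1080 ≡ 1, so v_5 = 1^{−1} = 1 (mod 13).
  v = [7, 2, 11, 5, 1].
Step 2: syndromes of r = [4, 7, 8, 5, 9] (all sums mod 13).
  S_0 = Σ v_i r_i = 7·4 + 2·7 + 11·8 + 5·5 + 1·9 = 164 ≡ 8.
  S_1 = Σ v_i α_i r_i = 7·8·4 + 2·4·7 + 11·11·8 + 5·12·5 + 1·2·9 = 1566 ≡ 6.
  α_i^2 mod 13 = [12, 3, 4, 1, 4].
  S_2 = Σ v_i α_i^2 r_i = 7·12·4 + 2·3·7 + 11·4·8 + 5·1·5 + 1·4·9 = 791 ≡ 11.
  S = (8, 6, 11) ≠ 0, so r is not a codeword (an error is present).
Step 3: locate the error. For a single error e at position i, S_ℓ = v_i·e·α_i^ℓ, so α_err = S_1/S_0.
  S_0^{−1} = 8^{−1} = 5 (mod 13), so α_err = 6·5 = 30 ≡ 4 = α_2. Error position i = 2.
  Consistency check: S_2/S_1 = 11·11 = 121 ≡ 4 = α_err ✓ (single-error assumption holds).
Step 4: error magnitude e = S_0/v_2 = S_0·∏_{j≠2}(α_2 − α_j) = 8·7 = 56 ≡ 4 (mod 13).
Step 5: correct position 2: c_2 = r_2 − e = 7 − 4 ≡ 3 (mod 13). Hence c = [4, 3, 8, 5, 9].
  Check: interpolating c through the α_i gives m(x) = 2 + 10·x (degree < 2) with m(α_i) = c_i for every i, so c is indeed a codeword.


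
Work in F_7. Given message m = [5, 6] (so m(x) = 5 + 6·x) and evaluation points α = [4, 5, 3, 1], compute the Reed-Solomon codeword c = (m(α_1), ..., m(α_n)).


c = [1, 0, 2, 4]

Message polynomial: m(x) = 5 + 6·x (mod 7).
For each evaluation point α_i, compute m(α_i) mod 7:
  α_1 = 4: Horner steps 6 → 1, so m(4) = 1.
  α_2 = 5: Horner steps 6 → 0, so m(5) = 0.
  α_3 = 3: Horner steps 6 → 2, so m(3) = 2.
  α_4 = 1: Horner steps 6 → 4, so m(1) = 4.
Codeword c = [1, 0, 2, 4] ∈ F_7^4.


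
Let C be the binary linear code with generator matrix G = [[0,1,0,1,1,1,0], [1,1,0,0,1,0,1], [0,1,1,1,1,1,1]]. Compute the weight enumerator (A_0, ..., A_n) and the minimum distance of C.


Weight distribution: A_0 = 1, A_2 = 1, A_4 = 5, A_6 = 1. Minimum distance d = 2.

Enumerate all 2^3 = 8 messages m ∈ F_2^3.
For each, compute codeword c = mG in F_2^7, then tally its weight.
  m = 000 → c = 0000000, weight = 0.
  m = 100 → c = 0101110, weight = 4.
  m = 010 → c = 1100101, weight = 4.
  m = 110 → c = 1001011, weight = 4.
  m = 001 → c = 0111111, weight = 6.
  m = 101 → c = 0010001, weight = 2.
  m = 011 → c = 1011010, weight = 4.
  m = 111 → c = 1110100, weight = 4.
Tally weights:
  weight 0: 1 codewords.
  weight 2: 1 codewords.
  weight 4: 5 codewords.
  weight 6: 1 codewords.
Minimum distance d = smallest w > 0 with A_w > 0 = 2.
Sanity: Σ A_w = 8 = 2^3 = 8 ✓.


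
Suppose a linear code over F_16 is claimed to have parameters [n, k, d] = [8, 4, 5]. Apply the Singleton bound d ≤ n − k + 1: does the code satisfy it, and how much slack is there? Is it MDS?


Singleton RHS = n − k + 1 = 5, slack = 0, bound satisfied, MDS.

Singleton bound: d ≤ n − k + 1.
Here n = 8, k = 4, so n − k + 1 = 5.
Given d = 5, check d ≤ 5: YES.
Slack = (n − k + 1) − d = 0.
The code is MDS (slack = 0).
Description: the claimed parameters are [8, 4, 5]_16; such a code would be MDS (meets Singleton bound).


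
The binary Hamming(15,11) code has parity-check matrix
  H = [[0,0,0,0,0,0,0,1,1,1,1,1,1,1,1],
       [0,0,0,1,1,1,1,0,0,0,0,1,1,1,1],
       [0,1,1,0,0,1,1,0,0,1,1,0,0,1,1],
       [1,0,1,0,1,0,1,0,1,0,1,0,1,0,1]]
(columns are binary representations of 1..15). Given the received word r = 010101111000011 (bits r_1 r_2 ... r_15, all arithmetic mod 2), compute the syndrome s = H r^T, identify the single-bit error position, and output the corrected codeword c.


s = (0, 1, 1, 1)^T, error position = 7, corrected codeword c = 010101011000011

Compute s = H r^T mod 2 one row at a time:
  s_1 = 1 + 1 + 0 + 0 + 0 + 0 + 1 + 1 = 4 ≡ 0 (mod 2).
  s_2 = 1 + 0 + 1 + 1 + 0 + 0 + 1 + 1 = 5 ≡ 1 (mod 2).
  s_3 = 1 + 0 + 1 + 1 + 0 + 0 + 1 + 1 = 5 ≡ 1 (mod 2).
  s_4 = 0 + 0 + 0 + 1 + 1 + 0 + 0 + 1 = 3 ≡ 1 (mod 2).
s = (0, 1, 1, 1)^T — this equals column 7 of H (binary 0111), so error is at position 7.
Correct: flip bit 7 of r = 010101111000011 to get c = 010101011000011.


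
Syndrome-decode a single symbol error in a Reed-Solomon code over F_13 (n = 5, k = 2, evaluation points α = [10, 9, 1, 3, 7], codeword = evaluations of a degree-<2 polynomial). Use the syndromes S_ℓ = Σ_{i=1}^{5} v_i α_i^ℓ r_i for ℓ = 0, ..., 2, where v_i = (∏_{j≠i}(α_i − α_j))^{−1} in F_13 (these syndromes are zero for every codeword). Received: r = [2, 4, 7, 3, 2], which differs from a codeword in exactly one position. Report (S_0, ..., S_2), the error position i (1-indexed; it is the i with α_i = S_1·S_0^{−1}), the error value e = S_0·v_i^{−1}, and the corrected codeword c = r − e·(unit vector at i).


S = (7, 10, 5), error at position 5, error magnitude e = 7, c = [2, 4, 7, 3, 8].

Step 1: column multipliers v_i = (∏_{j≠i}(α_i − α_j))^{−1} mod 13.
  i = 1 (α = 10): (10−9)(10−1)(10−3)(10−7) = 1·9·7·3 = 189 ≡ 7, so v_1 = 7^{−1} = 2 (mod 13).
  i = 2 (α = 9): (9−10)(9−1)(9−3)(9−7) = (−1)·8·6·2 = −96 ≡ 8, so v_2 = 8^{−1} = 5 (mod 13).
  i = 3 (α = 1): (1−10)(1−9)(1−3)(1−7) = (−9)·(−8)·(−2)·(−6) = 864 ≡ 6, so v_3 = 6^{−1} = 11 (mod 13).
  i = 4 (α = 3): (3−10)(3−9)(3−1)(3−7) = (−7)·(−6)·2·(−4) = −336 ≡ 2, so v_4 = 2^{−1} = 7 (mod 13).
  i = 5 (α = 7): (7−10)(7−9)(7−1)(7−3) = (−3)·(−2)·6·4 = 144 ≡ 1, so v_5 = 1^{−1} = 1 (mod 13).
  v = [2, 5, 11, 7, 1].
Step 2: syndromes of r = [2, 4, 7, 3, 2] (all sums mod 13).
  S_0 = Σ v_i r_i = 2·2 + 5·4 + 11·7 + 7·3 + 1·2 = 124 ≡ 7.
  S_1 = Σ v_i α_i r_i = 2·10·2 + 5·9·4 + 11·1·7 + 7·3·3 + 1·7·2 = 374 ≡ 10.
  α_i^2 mod 13 = [9, 3, 1, 9, 10].
  S_2 = Σ v_i α_i^2 r_i = 2·9·2 + 5·3·4 + 11·1·7 + 7·9·3 + 1·10·2 = 382 ≡ 5.
  S = (7, 10, 5) ≠ 0, so r is not a codeword (an error is present).
Step 3: locate the error. For a single error e at position i, S_ℓ = v_i·e·α_i^ℓ, so α_err = S_1/S_0.
  S_0^{−1} = 7^{−1} = 2 (mod 13), so α_err = 10·2 = 20 ≡ 7 = α_5. Error position i = 5.
  Consistency check: S_2/S_1 = 5·4 = 20 ≡ 7 = α_err ✓ (single-error assumption holds).
Step 4: error magnitude e = S_0/v_5 = S_0·∏_{j≠5}(α_5 − α_j) = 7·1 = 7 ≡ 7 (mod 13).
Step 5: correct position 5: c_5 = r_5 − e = 2 − 7 ≡ 8 (mod 13). Hence c = [2, 4, 7, 3, 8].
  Check: interpolating c through the α_i gives m(x) = 9 + 11·x (degree < 2) with m(α_i) = c_i for every i, so c is indeed a codeword.


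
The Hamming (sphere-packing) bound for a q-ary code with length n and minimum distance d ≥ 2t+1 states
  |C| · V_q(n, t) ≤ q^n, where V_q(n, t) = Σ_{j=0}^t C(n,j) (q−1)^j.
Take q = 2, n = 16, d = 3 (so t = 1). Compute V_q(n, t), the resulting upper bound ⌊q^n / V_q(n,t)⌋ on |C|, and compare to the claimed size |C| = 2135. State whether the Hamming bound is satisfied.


V_q(n, t) = 17, q^n = 65536, Hamming bound = 3855, |C| = 2135 ≤ bound (satisfied).

Step 1: Compute V_q(n, t) = Σ_{j=0}^1 C(n, j) (q−1)^j.
  j = 0: C(16,0)·(1)^0 = 1·1 = 1.
  j = 1: C(16,1)·(1)^1 = 16·1 = 16.
  V_q(n, t) = 1 + 16 = 17.
Step 2: q^n = 2^16 = 65536.
Step 3: Hamming bound ⌊q^n / V_q(n,t)⌋ = ⌊65536/17⌋ = 3855.
Step 4: Compare |C| = 2135 to 3855: satisfied.
The claimed |C| lies below the Hamming bound.


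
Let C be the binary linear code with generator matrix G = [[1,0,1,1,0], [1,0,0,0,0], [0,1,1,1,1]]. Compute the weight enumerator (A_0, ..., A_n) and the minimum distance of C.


Weight distribution: A_0 = 1, A_1 = 1, A_2 = 2, A_3 = 2, A_4 = 1, A_5 = 1. Minimum distance d = 1.

Enumerate all 2^3 = 8 messages m ∈ F_2^3.
For each, compute codeword c = mG in F_2^5, then tally its weight.
  m = 000 → c = 00000, weight = 0.
  m = 100 → c = 10110, weight = 3.
  m = 010 → c = 10000, weight = 1.
  m = 110 → c = 00110, weight = 2.
  m = 001 → c = 01111, weight = 4.
  m = 101 → c = 11001, weight = 3.
  m = 011 → c = 11111, weight = 5.
  m = 111 → c = 01001, weight = 2.
Tally weights:
  weight 0: 1 codewords.
  weight 1: 1 codewords.
  weight 2: 2 codewords.
  weight 3: 2 codewords.
  weight 4: 1 codewords.
  weight 5: 1 codewords.
Minimum distance d = smallest w > 0 with A_w > 0 = 1.
Sanity: Σ A_w = 8 = 2^3 = 8 ✓.


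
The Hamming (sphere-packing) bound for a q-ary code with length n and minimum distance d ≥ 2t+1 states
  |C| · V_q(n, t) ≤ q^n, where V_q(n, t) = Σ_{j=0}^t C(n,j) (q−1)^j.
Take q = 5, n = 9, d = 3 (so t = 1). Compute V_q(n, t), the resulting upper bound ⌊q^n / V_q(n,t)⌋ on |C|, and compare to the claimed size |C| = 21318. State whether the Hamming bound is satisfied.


V_q(n, t) = 37, q^n = 1953125, Hamming bound = 52787, |C| = 21318 ≤ bound (satisfied).

Step 1: Compute V_q(n, t) = Σ_{j=0}^1 C(n, j) (q−1)^j.
  j = 0: C(9,0)·(4)^0 = 1·1 = 1.
  j = 1: C(9,1)·(4)^1 = 9·4 = 36.
  V_q(n, t) = 1 + 36 = 37.
Step 2: q^n = 5^9 = 1953125.
Step 3: Hamming bound ⌊q^n / V_q(n,t)⌋ = ⌊1953125/37⌋ = 52787.
Step 4: Compare |C| = 21318 to 52787: satisfied.
The claimed |C| lies below the Hamming bound.


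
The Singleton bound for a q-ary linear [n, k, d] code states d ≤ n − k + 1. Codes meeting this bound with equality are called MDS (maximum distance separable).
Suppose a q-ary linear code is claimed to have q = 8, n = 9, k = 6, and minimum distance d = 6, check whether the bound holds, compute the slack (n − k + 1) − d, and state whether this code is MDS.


Singleton RHS = n − k + 1 = 4, slack = -2, bound violated (no such code; not MDS).

Singleton bound: d ≤ n − k + 1.
Here n = 9, k = 6, so n − k + 1 = 4.
Given d = 6, check d ≤ 4: NO.
Slack = (n − k + 1) − d = -2.
The slack is negative: d = 6 exceeds n − k + 1 = 4 by 2, so the Singleton bound is violated and no linear [9, 6, 6]_8 code can exist. In particular it is not MDS (MDS requires d = n − k + 1 exactly).
Description: the claimed parameters are [9, 6, 6]_8; such a code would be impossible (violates the Singleton bound).


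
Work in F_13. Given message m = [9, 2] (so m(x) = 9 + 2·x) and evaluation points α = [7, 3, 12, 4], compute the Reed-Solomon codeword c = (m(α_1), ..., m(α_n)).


c = [10, 2, 7, 4]

Message polynomial: m(x) = 9 + 2·x (mod 13).
For each evaluation point α_i, compute m(α_i) mod 13:
  α_1 = 7: Horner steps 2 → 10, so m(7) = 10.
  α_2 = 3: Horner steps 2 → 2, so m(3) = 2.
  α_3 = 12: Horner steps 2 → 7, so m(12) = 7.
  α_4 = 4: Horner steps 2 → 4, so m(4) = 4.
Codeword c = [10, 2, 7, 4] ∈ F_13^4.


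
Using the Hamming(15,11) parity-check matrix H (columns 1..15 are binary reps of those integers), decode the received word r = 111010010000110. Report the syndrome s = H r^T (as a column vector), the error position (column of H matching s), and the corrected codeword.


s = (1, 1, 1, 0)^T, error position = 14, corrected codeword c = 111010010000100

Compute s = H r^T mod 2 one row at a time:
  s_1 = 1 + 0 + 0 + 0 + 0 + 1 + 1 + 0 = 3 ≡ 1 (mod 2).
  s_2 = 0 + 1 + 0 + 0 + 0 + 1 + 1 + 0 = 3 ≡ 1 (mod 2).
  s_3 = 1 + 1 + 0 + 0 + 0 + 0 + 1 + 0 = 3 ≡ 1 (mod 2).
  s_4 = 1 + 1 + 1 + 0 + 0 + 0 + 1 + 0 = 4 ≡ 0 (mod 2).
s = (1, 1, 1, 0)^T — this equals column 14 of H (binary 1110), so error is at position 14.
Correct: flip bit 14 of r = 111010010000110 to get c = 111010010000100.


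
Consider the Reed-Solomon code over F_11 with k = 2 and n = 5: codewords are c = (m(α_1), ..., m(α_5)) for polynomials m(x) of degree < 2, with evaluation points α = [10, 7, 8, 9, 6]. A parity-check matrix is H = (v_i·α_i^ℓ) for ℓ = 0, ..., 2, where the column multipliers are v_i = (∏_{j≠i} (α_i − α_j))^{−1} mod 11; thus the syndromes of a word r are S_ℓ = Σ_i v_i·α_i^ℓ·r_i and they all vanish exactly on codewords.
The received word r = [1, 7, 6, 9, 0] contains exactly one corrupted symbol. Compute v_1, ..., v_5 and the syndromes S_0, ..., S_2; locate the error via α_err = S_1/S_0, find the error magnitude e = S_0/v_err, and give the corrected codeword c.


S = (3, 10, 4), error at position 2, error magnitude e = 4, c = [1, 3, 6, 9, 0].

Step 1: column multipliers v_i = (∏_{j≠i}(α_i − α_j))^{−1} mod 11.
  i = 1 (α = 10): (10−7)(10−8)(10−9)(10−6) = 3·2·1·4 = 24 ≡ 2, so v_1 = 2^{−1} = 6 (mod 11).
  i = 2 (α = 7): (7−10)(7−8)(7−9)(7−6) = (−3)·(−1)·(−2)·1 = −6 ≡ 5, so v_2 = 5^{−1} = 9 (mod 11).
  i = 3 (α = 8): (8−10)(8−7)(8−9)(8−6) = (−2)·1·(−1)·2 = 4 ≡ 4, so v_3 = 4^{−1} = 3 (mod 11).
  i = 4 (α = 9): (9−10)(9−7)(9−8)(9−6) = (−1)·2·1·3 = −6 ≡ 5, so v_4 = 5^{−1} = 9 (mod 11).
  i = 5 (α = 6): (6−10)(6−7)(6−8)(6−9) = (−4)·(−1)·(−2)·(−3) = 24 ≡ 2, so v_5 = 2^{−1} = 6 (mod 11).
  v = [6, 9, 3, 9, 6].
Step 2: syndromes of r = [1, 7, 6, 9, 0] (all sums mod 11).
  S_0 = Σ v_i r_i = 6·1 + 9·7 + 3·6 + 9·9 + 6·0 = 168 ≡ 3.
  S_1 = Σ v_i α_i r_i = 6·10·1 + 9·7·7 + 3·8·6 + 9·9·9 + 6·6·0 = 1374 ≡ 10.
  α_i^2 mod 11 = [1, 5, 9, 4, 3].
  S_2 = Σ v_i α_i^2 r_i = 6·1·1 + 9·5·7 + 3·9·6 + 9·4·9 + 6·3·0 = 807 ≡ 4.
  S = (3, 10, 4) ≠ 0, so r is not a codeword (an error is present).
Step 3: locate the error. For a single error e at position i, S_ℓ = v_i·e·α_i^ℓ, so α_err = S_1/S_0.
  S_0^{−1} = 3^{−1} = 4 (mod 11), so α_err = 10·4 = 40 ≡ 7 = α_2. Error position i = 2.
  Consistency check: S_2/S_1 = 4·10 = 40 ≡ 7 = α_err ✓ (single-error assumption holds).
Step 4: error magnitude e = S_0/v_2 = S_0·∏_{j≠2}(α_2 − α_j) = 3·5 = 15 ≡ 4 (mod 11).
Step 5: correct position 2: c_2 = r_2 − e = 7 − 4 ≡ 3 (mod 11). Hence c = [1, 3, 6, 9, 0].
  Check: interpolating c through the α_i gives m(x) = 4 + 3·x (degree < 2) with m(α_i) = c_i for every i, so c is indeed a codeword.


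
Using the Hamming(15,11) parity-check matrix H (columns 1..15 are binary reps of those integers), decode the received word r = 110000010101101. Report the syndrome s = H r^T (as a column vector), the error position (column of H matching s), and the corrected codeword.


s = (1, 1, 1, 1)^T, error position = 15, corrected codeword c = 110000010101100

Compute s = H r^T mod 2 one row at a time:
  s_1 = 1 + 0 + 1 + 0 + 1 + 1 + 0 + 1 = 5 ≡ 1 (mod 2).
  s_2 = 0 + 0 + 0 + 0 + 1 + 1 + 0 + 1 = 3 ≡ 1 (mod 2).
  s_3 = 1 + 0 + 0 + 0 + 1 + 0 + 0 + 1 = 3 ≡ 1 (mod 2).
  s_4 = 1 + 0 + 0 + 0 + 0 + 0 + 1 + 1 = 3 ≡ 1 (mod 2).
s = (1, 1, 1, 1)^T — this equals column 15 of H (binary 1111), so error is at position 15.
Correct: flip bit 15 of r = 110000010101101 to get c = 110000010101100.


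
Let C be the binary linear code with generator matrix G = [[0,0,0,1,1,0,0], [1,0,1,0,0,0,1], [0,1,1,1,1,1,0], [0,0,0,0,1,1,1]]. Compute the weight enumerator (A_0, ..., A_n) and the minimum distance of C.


Weight distribution: A_0 = 1, A_2 = 1, A_3 = 6, A_4 = 5, A_5 = 2, A_6 = 1. Minimum distance d = 2.

Enumerate all 2^4 = 16 messages m ∈ F_2^4.
For each, compute codeword c = mG in F_2^7, then tally its weight.
  m = 0000 → c = 0000000, weight = 0.
  m = 1000 → c = 0001100, weight = 2.
  m = 0100 → c = 1010001, weight = 3.
  m = 1100 → c = 1011101, weight = 5.
  m = 0010 → c = 0111110, weight = 5.
  m = 1010 → c = 0110010, weight = 3.
  m = 0110 → c = 1101111, weight = 6.
  m = 1110 → c = 1100011, weight = 4.
  m = 0001 → c = 0000111, weight = 3.
  m = 1001 → c = 0001011, weight = 3.
  m = 0101 → c = 1010110, weight = 4.
  m = 1101 → c = 1011010, weight = 4.
  m = 0011 → c = 0111001, weight = 4.
  m = 1011 → c = 0110101, weight = 4.
  m = 0111 → c = 1101000, weight = 3.
  m = 1111 → c = 1100100, weight = 3.
Tally weights:
  weight 0: 1 codewords.
  weight 2: 1 codewords.
  weight 3: 6 codewords.
  weight 4: 5 codewords.
  weight 5: 2 codewords.
  weight 6: 1 codewords.
Minimum distance d = smallest w > 0 with A_w > 0 = 2.
Sanity: Σ A_w = 16 = 2^4 = 16 ✓.


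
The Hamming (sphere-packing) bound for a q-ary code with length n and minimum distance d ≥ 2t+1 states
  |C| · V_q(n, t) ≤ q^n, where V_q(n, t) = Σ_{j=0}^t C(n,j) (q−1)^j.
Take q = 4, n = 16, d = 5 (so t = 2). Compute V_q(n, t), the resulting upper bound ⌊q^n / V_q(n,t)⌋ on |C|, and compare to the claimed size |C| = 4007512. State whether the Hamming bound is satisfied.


V_q(n, t) = 1129, q^n = 4294967296, Hamming bound = 3804222, |C| = 4007512 > bound (violated).

Step 1: Compute V_q(n, t) = Σ_{j=0}^2 C(n, j) (q−1)^j.
  j = 0: C(16,0)·(3)^0 = 1·1 = 1.
  j = 1: C(16,1)·(3)^1 = 16·3 = 48.
  j = 2: C(16,2)·(3)^2 = 120·9 = 1080.
  V_q(n, t) = 1 + 48 + 1080 = 1129.
Step 2: q^n = 4^16 = 4294967296.
Step 3: Hamming bound ⌊q^n / V_q(n,t)⌋ = ⌊4294967296/1129⌋ = 3804222.
Step 4: Compare |C| = 4007512 to 3804222: violated.
The claimed |C| lies above the Hamming bound, so no 4-ary code of length 16 with d ≥ 5 can have 4007512 codewords.


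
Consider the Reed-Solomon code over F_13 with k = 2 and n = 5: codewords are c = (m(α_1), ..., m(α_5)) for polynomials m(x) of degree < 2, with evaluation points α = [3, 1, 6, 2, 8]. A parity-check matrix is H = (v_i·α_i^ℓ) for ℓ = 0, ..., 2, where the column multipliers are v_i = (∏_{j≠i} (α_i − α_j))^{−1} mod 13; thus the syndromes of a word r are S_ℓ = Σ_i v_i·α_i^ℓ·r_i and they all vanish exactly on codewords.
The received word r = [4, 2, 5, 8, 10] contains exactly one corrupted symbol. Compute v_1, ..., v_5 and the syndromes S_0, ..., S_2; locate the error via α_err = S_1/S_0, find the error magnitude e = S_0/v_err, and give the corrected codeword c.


S = (11, 11, 11), error at position 2, error magnitude e = 3, c = [4, 12, 5, 8, 10].

Step 1: column multipliers v_i = (∏_{j≠i}(α_i − α_j))^{−1} mod 13.
  i = 1 (α = 3): (3−1)(3−6)(3−2)(3−8) = 2·(−3)·1·(−5) = 30 ≡ 4, so v_1 = 4^{−1} = 10 (mod 13).
  i = 2 (α = 1): (1−3)(1−6)(1−2)(1−8) = (−2)·(−5)·(−1)·(−7) = 70 ≡ 5, so v_2 = 5^{−1} = 8 (mod 13).
  i = 3 (α = 6): (6−3)(6−1)(6−2)(6−8) = 3·5·4·(−2) = −120 ≡ 10, so v_3 = 10^{−1} = 4 (mod 13).
  i = 4 (α = 2): (2−3)(2−1)(2−6)(2−8) = (−1)·1·(−4)·(−6) = −24 ≡ 2, so v_4 = 2^{−1} = 7 (mod 13).
  i = 5 (α = 8): (8−3)(8−1)(8−6)(8−2) = 5·7·2·6 = 420 ≡ 4, so v_5 = 4^{−1} = 10 (mod 13).
  v = [10, 8, 4, 7, 10].
Step 2: syndromes of r = [4, 2, 5, 8, 10] (all sums mod 13).
  S_0 = Σ v_i r_i = 10·4 + 8·2 + 4·5 + 7·8 + 10·10 = 232 ≡ 11.
  S_1 = Σ v_i α_i r_i = 10·3·4 + 8·1·2 + 4·6·5 + 7·2·8 + 10·8·10 = 1168 ≡ 11.
  α_i^2 mod 13 = [9, 1, 10, 4, 12].
  S_2 = Σ v_i α_i^2 r_i = 10·9·4 + 8·1·2 + 4·10·5 + 7·4·8 + 10·12·10 = 2000 ≡ 11.
  S = (11, 11, 11) ≠ 0, so r is not a codeword (an error is present).
Step 3: locate the error. For a single error e at position i, S_ℓ = v_i·e·α_i^ℓ, so α_err = S_1/S_0.
  S_0^{−1} = 11^{−1} = 6 (mod 13), so α_err = 11·6 = 66 ≡ 1 = α_2. Error position i = 2.
  Consistency check: S_2/S_1 = 11·6 = 66 ≡ 1 = α_err ✓ (single-error assumption holds).
Step 4: error magnitude e = S_0/v_2 = S_0·∏_{j≠2}(α_2 − α_j) = 11·5 = 55 ≡ 3 (mod 13).
Step 5: correct position 2: c_2 = r_2 − e = 2 − 3 ≡ 12 (mod 13). Hence c = [4, 12, 5, 8, 10].
  Check: interpolating c through the α_i gives m(x) = 3 + 9·x (degree < 2) with m(α_i) = c_i for every i, so c is indeed a codeword.


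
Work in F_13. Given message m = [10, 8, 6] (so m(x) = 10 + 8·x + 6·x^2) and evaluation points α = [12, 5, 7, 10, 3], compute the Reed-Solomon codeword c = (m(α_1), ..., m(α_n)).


c = [8, 5, 9, 1, 10]

Message polynomial: m(x) = 10 + 8·x + 6·x^2 (mod 13).
For each evaluation point α_i, compute m(α_i) mod 13:
  α_1 = 12: Horner steps 6 → 2 → 8, so m(12) = 8.
  α_2 = 5: Horner steps 6 → 12 → 5, so m(5) = 5.
  α_3 = 7: Horner steps 6 → 11 → 9, so m(7) = 9.
  α_4 = 10: Horner steps 6 → 3 → 1, so m(10) = 1.
  α_5 = 3: Horner steps 6 → 0 → 10, so m(3) = 10.
Codeword c = [8, 5, 9, 1, 10] ∈ F_13^5.


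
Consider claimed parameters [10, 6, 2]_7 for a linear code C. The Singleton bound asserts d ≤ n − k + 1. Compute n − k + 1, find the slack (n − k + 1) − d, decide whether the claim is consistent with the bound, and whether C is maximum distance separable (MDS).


Singleton RHS = n − k + 1 = 5, slack = 3, bound satisfied, not MDS.

Singleton bound: d ≤ n − k + 1.
Here n = 10, k = 6, so n − k + 1 = 5.
Given d = 2, check d ≤ 5: YES.
Slack = (n − k + 1) − d = 3.
The code is NOT MDS (slack = 3 > 0).
Description: the claimed parameters are [10, 6, 2]_7; such a code would be non-MDS.


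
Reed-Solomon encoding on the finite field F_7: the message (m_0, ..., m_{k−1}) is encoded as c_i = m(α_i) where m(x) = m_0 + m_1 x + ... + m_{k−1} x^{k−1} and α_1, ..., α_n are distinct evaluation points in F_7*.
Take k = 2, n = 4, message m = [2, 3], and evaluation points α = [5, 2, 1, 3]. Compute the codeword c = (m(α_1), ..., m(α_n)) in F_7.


c = [3, 1, 5, 4]

Message polynomial: m(x) = 2 + 3·x (mod 7).
For each evaluation point α_i, compute m(α_i) mod 7:
  α_1 = 5: Horner steps 3 → 3, so m(5) = 3.
  α_2 = 2: Horner steps 3 → 1, so m(2) = 1.
  α_3 = 1: Horner steps 3 → 5, so m(1) = 5.
  α_4 = 3: Horner steps 3 → 4, so m(3) = 4.
Codeword c = [3, 1, 5, 4] ∈ F_7^4.


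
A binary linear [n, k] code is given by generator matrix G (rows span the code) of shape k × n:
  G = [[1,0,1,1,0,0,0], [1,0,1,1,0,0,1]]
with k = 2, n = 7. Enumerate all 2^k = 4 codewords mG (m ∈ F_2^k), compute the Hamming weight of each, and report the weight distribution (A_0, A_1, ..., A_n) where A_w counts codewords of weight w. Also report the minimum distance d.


Weight distribution: A_0 = 1, A_1 = 1, A_3 = 1, A_4 = 1. Minimum distance d = 1.

Enumerate all 2^2 = 4 messages m ∈ F_2^2.
For each, compute codeword c = mG in F_2^7, then tally its weight.
  m = 00 → c = 0000000, weight = 0.
  m = 10 → c = 1011000, weight = 3.
  m = 01 → c = 1011001, weight = 4.
  m = 11 → c = 0000001, weight = 1.
Tally weights:
  weight 0: 1 codewords.
  weight 1: 1 codewords.
  weight 3: 1 codewords.
  weight 4: 1 codewords.
Minimum distance d = smallest w > 0 with A_w > 0 = 1.
Sanity: Σ A_w = 4 = 2^2 = 4 ✓.


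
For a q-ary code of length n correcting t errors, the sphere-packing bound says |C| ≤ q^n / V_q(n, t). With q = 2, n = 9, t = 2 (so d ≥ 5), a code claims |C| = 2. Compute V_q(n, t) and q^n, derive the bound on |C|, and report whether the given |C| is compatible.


V_q(n, t) = 46, q^n = 512, Hamming bound = 11, |C| = 2 ≤ bound (satisfied).

Step 1: Compute V_q(n, t) = Σ_{j=0}^2 C(n, j) (q−1)^j.
  j = 0: C(9,0)·(1)^0 = 1·1 = 1.
  j = 1: C(9,1)·(1)^1 = 9·1 = 9.
  j = 2: C(9,2)·(1)^2 = 36·1 = 36.
  V_q(n, t) = 1 + 9 + 36 = 46.
Step 2: q^n = 2^9 = 512.
Step 3: Hamming bound ⌊q^n / V_q(n,t)⌋ = ⌊512/46⌋ = 11.
Step 4: Compare |C| = 2 to 11: satisfied.
The claimed |C| lies below the Hamming bound.


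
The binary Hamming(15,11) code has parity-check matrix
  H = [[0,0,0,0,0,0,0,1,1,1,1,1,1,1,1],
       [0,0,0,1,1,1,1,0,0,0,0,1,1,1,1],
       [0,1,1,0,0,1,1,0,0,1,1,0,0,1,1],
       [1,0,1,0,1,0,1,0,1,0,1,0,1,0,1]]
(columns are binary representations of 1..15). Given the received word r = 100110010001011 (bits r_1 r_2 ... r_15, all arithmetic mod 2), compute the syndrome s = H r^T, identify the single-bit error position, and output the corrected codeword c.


s = (0, 1, 0, 1)^T, error position = 5, corrected codeword c = 100100010001011

Compute s = H r^T mod 2 one row at a time:
  s_1 = 1 + 0 + 0 + 0 + 1 + 0 + 1 + 1 = 4 ≡ 0 (mod 2).
  s_2 = 1 + 1 + 0 + 0 + 1 + 0 + 1 + 1 = 5 ≡ 1 (mod 2).
  s_3 = 0 + 0 + 0 + 0 + 0 + 0 + 1 + 1 = 2 ≡ 0 (mod 2).
  s_4 = 1 + 0 + 1 + 0 + 0 + 0 + 0 + 1 = 3 ≡ 1 (mod 2).
s = (0, 1, 0, 1)^T — this equals column 5 of H (binary 0101), so error is at position 5.
Correct: flip bit 5 of r = 100110010001011 to get c = 100100010001011.


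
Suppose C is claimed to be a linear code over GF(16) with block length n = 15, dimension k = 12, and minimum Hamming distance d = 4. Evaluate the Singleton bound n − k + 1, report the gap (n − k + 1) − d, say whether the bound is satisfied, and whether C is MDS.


Singleton RHS = n − k + 1 = 4, slack = 0, bound satisfied, MDS.

Singleton bound: d ≤ n − k + 1.
Here n = 15, k = 12, so n − k + 1 = 4.
Given d = 4, check d ≤ 4: YES.
Slack = (n − k + 1) − d = 0.
The code is MDS (slack = 0).
Description: the claimed parameters are [15, 12, 4]_16; such a code would be MDS (meets Singleton bound).


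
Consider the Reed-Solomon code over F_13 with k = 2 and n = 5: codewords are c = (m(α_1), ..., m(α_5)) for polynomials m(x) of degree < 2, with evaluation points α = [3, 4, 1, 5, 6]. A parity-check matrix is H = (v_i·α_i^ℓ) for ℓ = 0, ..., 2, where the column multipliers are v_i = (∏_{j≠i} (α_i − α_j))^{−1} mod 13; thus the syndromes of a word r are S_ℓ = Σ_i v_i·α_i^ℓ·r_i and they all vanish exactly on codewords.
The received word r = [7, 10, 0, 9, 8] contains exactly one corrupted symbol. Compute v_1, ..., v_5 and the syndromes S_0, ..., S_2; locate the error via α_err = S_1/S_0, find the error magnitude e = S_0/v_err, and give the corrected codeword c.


S = (9, 1, 3), error at position 1, error magnitude e = 9, c = [11, 10, 0, 9, 8].

Step 1: column multipliers v_i = (∏_{j≠i}(α_i − α_j))^{−1} mod 13.
  i = 1 (α = 3): (3−4)(3−1)(3−5)(3−6) = (−1)·2·(−2)·(−3) = −12 ≡ 1, so v_1 = 1^{−1} = 1 (mod 13).
  i = 2 (α = 4): (4−3)(4−1)(4−5)(4−6) = 1·3·(−1)·(−2) = 6 ≡ 6, so v_2 = 6^{−1} = 11 (mod 13).
  i = 3 (α = 1): (1−3)(1−4)(1−5)(1−6) = (−2)·(−3)·(−4)·(−5) = 120 ≡ 3, so v_3 = 3^{−1} = 9 (mod 13).
  i = 4 (α = 5): (5−3)(5−4)(5−1)(5−6) = 2·1·4·(−1) = −8 ≡ 5, so v_4 = 5^{−1} = 8 (mod 13).
  i = 5 (α = 6): (6−3)(6−4)(6−1)(6−5) = 3·2·5·1 = 30 ≡ 4, so v_5 = 4^{−1} = 10 (mod 13).
  v = [1, 11, 9, 8, 10].
Step 2: syndromes of r = [7, 10, 0, 9, 8] (all sums mod 13).
  S_0 = Σ v_i r_i = 1·7 + 11·10 + 9·0 + 8·9 + 10·8 = 269 ≡ 9.
  S_1 = Σ v_i α_i r_i = 1·3·7 + 11·4·10 + 9·1·0 + 8·5·9 + 10·6·8 = 1301 ≡ 1.
  α_i^2 mod 13 = [9, 3, 1, 12, 10].
  S_2 = Σ v_i α_i^2 r_i = 1·9·7 + 11·3·10 + 9·1·0 + 8·12·9 + 10·10·8 = 2057 ≡ 3.
  S = (9, 1, 3) ≠ 0, so r is not a codeword (an error is present).
Step 3: locate the error. For a single error e at position i, S_ℓ = v_i·e·α_i^ℓ, so α_err = S_1/S_0.
  S_0^{−1} = 9^{−1} = 3 (mod 13), so α_err = 1·3 = 3 ≡ 3 = α_1. Error position i = 1.
  Consistency check: S_2/S_1 = 3·1 = 3 ≡ 3 = α_err ✓ (single-error assumption holds).
Step 4: error magnitude e = S_0/v_1 = S_0·∏_{j≠1}(α_1 − α_j) = 9·1 = 9 ≡ 9 (mod 13).
Step 5: correct position 1: c_1 = r_1 − e = 7 − 9 ≡ 11 (mod 13). Hence c = [11, 10, 0, 9, 8].
  Check: interpolating c through the α_i gives m(x) = 1 + 12·x (degree < 2) with m(α_i) = c_i for every i, so c is indeed a codeword.


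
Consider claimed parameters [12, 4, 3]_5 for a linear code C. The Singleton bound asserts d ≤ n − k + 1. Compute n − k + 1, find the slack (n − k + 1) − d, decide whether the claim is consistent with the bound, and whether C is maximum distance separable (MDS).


Singleton RHS = n − k + 1 = 9, slack = 6, bound satisfied, not MDS.

Singleton bound: d ≤ n − k + 1.
Here n = 12, k = 4, so n − k + 1 = 9.
Given d = 3, check d ≤ 9: YES.
Slack = (n − k + 1) − d = 6.
The code is NOT MDS (slack = 6 > 0).
Description: the claimed parameters are [12, 4, 3]_5; such a code would be non-MDS.


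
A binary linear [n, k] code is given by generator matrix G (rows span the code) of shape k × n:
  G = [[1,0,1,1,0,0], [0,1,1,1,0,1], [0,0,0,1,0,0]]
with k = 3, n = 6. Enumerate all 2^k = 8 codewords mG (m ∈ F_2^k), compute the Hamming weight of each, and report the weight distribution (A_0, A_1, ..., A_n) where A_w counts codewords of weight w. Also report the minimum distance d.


Weight distribution: A_0 = 1, A_1 = 1, A_2 = 1, A_3 = 3, A_4 = 2. Minimum distance d = 1.

Enumerate all 2^3 = 8 messages m ∈ F_2^3.
For each, compute codeword c = mG in F_2^6, then tally its weight.
  m = 000 → c = 000000, weight = 0.
  m = 100 → c = 101100, weight = 3.
  m = 010 → c = 011101, weight = 4.
  m = 110 → c = 110001, weight = 3.
  m = 001 → c = 000100, weight = 1.
  m = 101 → c = 101000, weight = 2.
  m = 011 → c = 011001, weight = 3.
  m = 111 → c = 110101, weight = 4.
Tally weights:
  weight 0: 1 codewords.
  weight 1: 1 codewords.
  weight 2: 1 codewords.
  weight 3: 3 codewords.
  weight 4: 2 codewords.
Minimum distance d = smallest w > 0 with A_w > 0 = 1.
Sanity: Σ A_w = 8 = 2^3 = 8 ✓.


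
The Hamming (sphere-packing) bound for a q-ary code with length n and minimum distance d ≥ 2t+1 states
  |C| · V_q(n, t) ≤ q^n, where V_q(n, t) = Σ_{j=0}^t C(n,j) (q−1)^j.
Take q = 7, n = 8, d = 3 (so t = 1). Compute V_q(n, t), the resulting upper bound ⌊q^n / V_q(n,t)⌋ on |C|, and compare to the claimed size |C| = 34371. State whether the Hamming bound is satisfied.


V_q(n, t) = 49, q^n = 5764801, Hamming bound = 117649, |C| = 34371 ≤ bound (satisfied).

Step 1: Compute V_q(n, t) = Σ_{j=0}^1 C(n, j) (q−1)^j.
  j = 0: C(8,0)·(6)^0 = 1·1 = 1.
  j = 1: C(8,1)·(6)^1 = 8·6 = 48.
  V_q(n, t) = 1 + 48 = 49.
Step 2: q^n = 7^8 = 5764801.
Step 3: Hamming bound ⌊q^n / V_q(n,t)⌋ = ⌊5764801/49⌋ = 117649.
Step 4: Compare |C| = 34371 to 117649: satisfied.
The claimed |C| lies below the Hamming bound.


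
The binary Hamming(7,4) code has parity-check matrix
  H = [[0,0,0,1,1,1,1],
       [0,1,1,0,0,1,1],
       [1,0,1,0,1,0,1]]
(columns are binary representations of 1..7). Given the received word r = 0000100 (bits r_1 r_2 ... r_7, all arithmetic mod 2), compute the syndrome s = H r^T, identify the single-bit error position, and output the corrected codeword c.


s = (1, 0, 1)^T, error position = 5, corrected codeword c = 0000000

Compute s = H r^T mod 2 one row at a time:
  s_1 = 0 + 1 + 0 + 0 = 1 ≡ 1 (mod 2).
  s_2 = 0 + 0 + 0 + 0 = 0 ≡ 0 (mod 2).
  s_3 = 0 + 0 + 1 + 0 = 1 ≡ 1 (mod 2).
s = (1, 0, 1)^T — this equals column 5 of H (binary 101), so error is at position 5.
Correct: flip bit 5 of r = 0000100 to get c = 0000000.


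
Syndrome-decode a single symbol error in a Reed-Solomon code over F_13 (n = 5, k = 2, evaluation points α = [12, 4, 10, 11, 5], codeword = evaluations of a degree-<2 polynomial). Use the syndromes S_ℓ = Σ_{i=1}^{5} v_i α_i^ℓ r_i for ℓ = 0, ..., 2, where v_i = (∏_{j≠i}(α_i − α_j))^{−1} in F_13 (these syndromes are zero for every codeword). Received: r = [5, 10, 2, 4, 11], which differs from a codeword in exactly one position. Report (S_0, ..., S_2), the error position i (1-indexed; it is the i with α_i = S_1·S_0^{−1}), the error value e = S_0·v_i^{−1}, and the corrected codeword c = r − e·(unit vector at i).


S = (8, 2, 7), error at position 3, error magnitude e = 12, c = [5, 10, 3, 4, 11].

Step 1: column multipliers v_i = (∏_{j≠i}(α_i − α_j))^{−1} mod 13.
  i = 1 (α = 12): (12−4)(12−10)(12−11)(12−5) = 8·2·1·7 = 112 ≡ 8, so v_1 = 8^{−1} = 5 (mod 13).
  i = 2 (α = 4): (4−12)(4−10)(4−11)(4−5) = (−8)·(−6)·(−7)·(−1) = 336 ≡ 11, so v_2 = 11^{−1} = 6 (mod 13).
  i = 3 (α = 10): (10−12)(10−4)(10−11)(10−5) = (−2)·6·(−1)·5 = 60 ≡ 8, so v_3 = 8^{−1} = 5 (mod 13).
  i = 4 (α = 11): (11−12)(11−4)(11−10)(11−5) = (−1)·7·1·6 = −42 ≡ 10, so v_4 = 10^{−1} = 4 (mod 13).
  i = 5 (α = 5): (5−12)(5−4)(5−10)(5−11) = (−7)·1·(−5)·(−6) = −210 ≡ 11, so v_5 = 11^{−1} = 6 (mod 13).
  v = [5, 6, 5, 4, 6].
Step 2: syndromes of r = [5, 10, 2, 4, 11] (all sums mod 13).
  S_0 = Σ v_i r_i = 5·5 + 6·10 + 5·2 + 4·4 + 6·11 = 177 ≡ 8.
  S_1 = Σ v_i α_i r_i = 5·12·5 + 6·4·10 + 5·10·2 + 4·11·4 + 6·5·11 = 1146 ≡ 2.
  α_i^2 mod 13 = [1, 3, 9, 4, 12].
  S_2 = Σ v_i α_i^2 r_i = 5·1·5 + 6·3·10 + 5·9·2 + 4·4·4 + 6·12·11 = 1151 ≡ 7.
  S = (8, 2, 7) ≠ 0, so r is not a codeword (an error is present).
Step 3: locate the error. For a single error e at position i, S_ℓ = v_i·e·α_i^ℓ, so α_err = S_1/S_0.
  S_0^{−1} = 8^{−1} = 5 (mod 13), so α_err = 2·5 = 10 ≡ 10 = α_3. Error position i = 3.
  Consistency check: S_2/S_1 = 7·7 = 49 ≡ 10 = α_err ✓ (single-error assumption holds).
Step 4: error magnitude e = S_0/v_3 = S_0·∏_{j≠3}(α_3 − α_j) = 8·8 = 64 ≡ 12 (mod 13).
Step 5: correct position 3: c_3 = r_3 − e = 2 − 12 ≡ 3 (mod 13). Hence c = [5, 10, 3, 4, 11].
  Check: interpolating c through the α_i gives m(x) = 6 + 1·x (degree < 2) with m(α_i) = c_i for every i, so c is indeed a codeword.


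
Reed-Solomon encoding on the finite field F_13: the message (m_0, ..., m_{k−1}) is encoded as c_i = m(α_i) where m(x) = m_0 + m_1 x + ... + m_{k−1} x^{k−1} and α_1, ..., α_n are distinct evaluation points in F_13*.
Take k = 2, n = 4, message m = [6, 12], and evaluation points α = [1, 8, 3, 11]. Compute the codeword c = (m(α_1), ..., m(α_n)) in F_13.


c = [5, 11, 3, 8]

Message polynomial: m(x) = 6 + 12·x (mod 13).
For each evaluation point α_i, compute m(α_i) mod 13:
  α_1 = 1: Horner steps 12 → 5, so m(1) = 5.
  α_2 = 8: Horner steps 12 → 11, so m(8) = 11.
  α_3 = 3: Horner steps 12 → 3, so m(3) = 3.
  α_4 = 11: Horner steps 12 → 8, so m(11) = 8.
Codeword c = [5, 11, 3, 8] ∈ F_13^4.


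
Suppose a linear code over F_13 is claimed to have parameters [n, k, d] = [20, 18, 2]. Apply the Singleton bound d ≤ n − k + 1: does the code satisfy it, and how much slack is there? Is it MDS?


Singleton RHS = n − k + 1 = 3, slack = 1, bound satisfied, not MDS.

Singleton bound: d ≤ n − k + 1.
Here n = 20, k = 18, so n − k + 1 = 3.
Given d = 2, check d ≤ 3: YES.
Slack = (n − k + 1) − d = 1.
The code is NOT MDS (slack = 1 > 0).
Description: the claimed parameters are [20, 18, 2]_13; such a code would be non-MDS.


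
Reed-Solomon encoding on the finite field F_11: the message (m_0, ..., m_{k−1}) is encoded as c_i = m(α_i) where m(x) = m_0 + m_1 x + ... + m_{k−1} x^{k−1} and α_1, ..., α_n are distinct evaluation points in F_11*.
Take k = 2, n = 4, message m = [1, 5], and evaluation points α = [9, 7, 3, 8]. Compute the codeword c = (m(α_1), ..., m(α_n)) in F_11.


c = [2, 3, 5, 8]

Message polynomial: m(x) = 1 + 5·x (mod 11).
For each evaluation point α_i, compute m(α_i) mod 11:
  α_1 = 9: Horner steps 5 → 2, so m(9) = 2.
  α_2 = 7: Horner steps 5 → 3, so m(7) = 3.
  α_3 = 3: Horner steps 5 → 5, so m(3) = 5.
  α_4 = 8: Horner steps 5 → 8, so m(8) = 8.
Codeword c = [2, 3, 5, 8] ∈ F_11^4.


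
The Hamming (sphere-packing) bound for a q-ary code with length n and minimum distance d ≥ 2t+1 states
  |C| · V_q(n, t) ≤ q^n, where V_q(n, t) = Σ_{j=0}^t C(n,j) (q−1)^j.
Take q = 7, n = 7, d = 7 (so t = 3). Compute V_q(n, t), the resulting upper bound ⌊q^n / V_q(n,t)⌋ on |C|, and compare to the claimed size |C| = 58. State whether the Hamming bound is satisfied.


V_q(n, t) = 8359, q^n = 823543, Hamming bound = 98, |C| = 58 ≤ bound (satisfied).

Step 1: Compute V_q(n, t) = Σ_{j=0}^3 C(n, j) (q−1)^j.
  j = 0: C(7,0)·(6)^0 = 1·1 = 1.
  j = 1: C(7,1)·(6)^1 = 7·6 = 42.
  j = 2: C(7,2)·(6)^2 = 21·36 = 756.
  j = 3: C(7,3)·(6)^3 = 35·216 = 7560.
  V_q(n, t) = 1 + 42 + 756 + 7560 = 8359.
Step 2: q^n = 7^7 = 823543.
Step 3: Hamming bound ⌊q^n / V_q(n,t)⌋ = ⌊823543/8359⌋ = 98.
Step 4: Compare |C| = 58 to 98: satisfied.
The claimed |C| lies below the Hamming bound.
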